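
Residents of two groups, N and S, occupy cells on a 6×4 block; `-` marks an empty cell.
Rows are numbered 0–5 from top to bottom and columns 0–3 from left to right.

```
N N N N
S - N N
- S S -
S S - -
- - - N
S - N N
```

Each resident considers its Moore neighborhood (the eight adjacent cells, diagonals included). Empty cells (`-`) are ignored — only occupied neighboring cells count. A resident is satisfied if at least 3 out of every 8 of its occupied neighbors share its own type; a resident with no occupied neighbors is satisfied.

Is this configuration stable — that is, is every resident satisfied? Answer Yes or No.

No

(0,0)N 1/2 satisfied
(0,1)N 3/4 satisfied
(0,2)N 4/4 satisfied
(0,3)N 3/3 satisfied
(1,0)S 1/3 not
(1,2)N 4/6 satisfied
(1,3)N 3/4 satisfied
(2,1)S 4/5 satisfied
(2,2)S 2/4 satisfied
(3,0)S 2/2 satisfied
(3,1)S 3/3 satisfied
(4,3)N 2/2 satisfied
(5,0)S 0/0 satisfied
(5,2)N 2/2 satisfied
(5,3)N 2/2 satisfied
For instance (1,0) has only 1/3 same-type neighbors, below 3/8.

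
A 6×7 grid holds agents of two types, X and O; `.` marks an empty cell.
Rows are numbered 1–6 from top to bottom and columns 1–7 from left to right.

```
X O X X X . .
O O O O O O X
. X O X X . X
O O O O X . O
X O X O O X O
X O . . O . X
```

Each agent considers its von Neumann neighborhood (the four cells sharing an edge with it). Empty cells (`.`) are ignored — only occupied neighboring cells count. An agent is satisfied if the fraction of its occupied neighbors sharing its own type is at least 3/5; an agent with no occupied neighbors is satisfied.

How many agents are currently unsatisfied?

26

Row 1: (1,1)X 0/2 ✗ · (1,2)O 1/3 ✗ · (1,3)X 1/3 ✗ · (1,4)X 2/3 ✓ · (1,5)X 1/2 ✗
Row 2: (2,1)O 1/2 ✗ · (2,2)O 3/4 ✓ · (2,3)O 3/4 ✓ · (2,4)O 2/4 ✗ · (2,5)O 2/4 ✗ · (2,6)O 1/2 ✗ · (2,7)X 1/2 ✗
Row 3: (3,2)X 0/3 ✗ · (3,3)O 2/4 ✗ · (3,4)X 1/4 ✗ · (3,5)X 2/3 ✓ · (3,7)X 1/2 ✗
Row 4: (4,1)O 1/2 ✗ · (4,2)O 3/4 ✓ · (4,3)O 3/4 ✓ · (4,4)O 2/4 ✗ · (4,5)X 1/3 ✗ · (4,7)O 1/2 ✗
Row 5: (5,1)X 1/3 ✗ · (5,2)O 2/4 ✗ · (5,3)X 0/3 ✗ · (5,4)O 2/3 ✓ · (5,5)O 2/4 ✗ · (5,6)X 0/2 ✗ · (5,7)O 1/3 ✗
Row 6: (6,1)X 1/2 ✗ · (6,2)O 1/2 ✗ · (6,5)O 1/1 ✓ · (6,7)X 0/1 ✗
Unsatisfied: (1,1), (1,2), (1,3), (1,5), (2,1), (2,4), (2,5), (2,6), (2,7), (3,2), (3,3), (3,4), (3,7), (4,1), (4,4), (4,5), (4,7), (5,1), (5,2), (5,3), (5,5), (5,6), (5,7), (6,1), (6,2), (6,7) — 26 in total.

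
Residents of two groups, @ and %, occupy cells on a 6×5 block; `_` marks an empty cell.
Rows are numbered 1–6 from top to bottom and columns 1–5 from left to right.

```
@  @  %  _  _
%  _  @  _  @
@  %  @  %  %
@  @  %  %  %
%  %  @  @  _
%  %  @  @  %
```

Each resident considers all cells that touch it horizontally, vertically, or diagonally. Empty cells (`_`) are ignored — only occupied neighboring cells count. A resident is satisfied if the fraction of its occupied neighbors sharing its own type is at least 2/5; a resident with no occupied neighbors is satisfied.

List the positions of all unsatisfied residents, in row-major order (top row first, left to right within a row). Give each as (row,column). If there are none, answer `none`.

Row 1: (1,1)@ 1/2 ok · (1,2)@ 2/4 ok · (1,3)% 0/2 unhappy
Row 2: (2,1)% 1/4 unhappy · (2,3)@ 2/5 ok · (2,5)@ 0/2 unhappy
Row 3: (3,1)@ 2/4 ok · (3,2)% 2/7 unhappy · (3,3)@ 2/6 unhappy · (3,4)% 4/7 ok · (3,5)% 3/4 ok
Row 4: (4,1)@ 2/5 ok · (4,2)@ 4/8 ok · (4,3)% 4/8 ok · (4,4)% 4/7 ok · (4,5)% 3/4 ok
Row 5: (5,1)% 3/5 ok · (5,2)% 4/8 ok · (5,3)@ 4/8 ok · (5,4)@ 3/7 ok
Row 6: (6,1)% 3/3 ok · (6,2)% 3/5 ok · (6,3)@ 3/5 ok · (6,4)@ 3/4 ok · (6,5)% 0/2 unhappy

(1,3), (2,1), (2,5), (3,2), (3,3), (6,5)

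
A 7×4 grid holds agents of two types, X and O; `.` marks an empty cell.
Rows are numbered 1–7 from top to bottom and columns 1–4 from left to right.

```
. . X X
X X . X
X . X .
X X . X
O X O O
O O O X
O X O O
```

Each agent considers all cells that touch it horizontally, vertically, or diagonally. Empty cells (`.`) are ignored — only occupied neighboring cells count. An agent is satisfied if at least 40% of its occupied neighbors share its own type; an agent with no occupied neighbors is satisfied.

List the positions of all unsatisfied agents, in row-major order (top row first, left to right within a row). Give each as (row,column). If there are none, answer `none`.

(4,4), (5,2), (6,4), (7,2)

Row 1: (1,3)X 3/3 ok · (1,4)X 2/2 ok
Row 2: (2,1)X 2/2 ok · (2,2)X 4/4 ok · (2,4)X 3/3 ok
Row 3: (3,1)X 4/4 ok · (3,3)X 4/4 ok
Row 4: (4,1)X 3/4 ok · (4,2)X 4/6 ok · (4,4)X 1/3 unhappy
Row 5: (5,1)O 2/5 ok · (5,2)X 2/7 unhappy · (5,3)O 3/7 ok · (5,4)O 2/4 ok
Row 6: (6,1)O 3/5 ok · (6,2)O 6/8 ok · (6,3)O 5/8 ok · (6,4)X 0/5 unhappy
Row 7: (7,1)O 2/3 ok · (7,2)X 0/5 unhappy · (7,3)O 3/5 ok · (7,4)O 2/3 ok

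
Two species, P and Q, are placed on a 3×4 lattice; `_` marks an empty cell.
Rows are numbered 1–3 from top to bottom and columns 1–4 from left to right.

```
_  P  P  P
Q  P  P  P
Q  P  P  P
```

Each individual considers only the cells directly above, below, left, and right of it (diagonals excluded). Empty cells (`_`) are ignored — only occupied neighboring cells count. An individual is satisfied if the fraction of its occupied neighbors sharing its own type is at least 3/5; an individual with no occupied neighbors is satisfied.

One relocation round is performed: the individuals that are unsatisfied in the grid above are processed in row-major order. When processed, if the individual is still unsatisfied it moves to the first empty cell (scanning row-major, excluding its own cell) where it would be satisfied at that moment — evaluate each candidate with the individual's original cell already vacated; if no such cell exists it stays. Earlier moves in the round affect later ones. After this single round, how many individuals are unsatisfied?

2

Initially unsatisfied (in order): (2,1), (3,1).
  (2,1): no empty cell satisfies it; stays.
  (3,1): no empty cell satisfies it; stays.
Resulting grid:
_ P P P
Q P P P
Q P P P
Unsatisfied now: (2,1), (3,1).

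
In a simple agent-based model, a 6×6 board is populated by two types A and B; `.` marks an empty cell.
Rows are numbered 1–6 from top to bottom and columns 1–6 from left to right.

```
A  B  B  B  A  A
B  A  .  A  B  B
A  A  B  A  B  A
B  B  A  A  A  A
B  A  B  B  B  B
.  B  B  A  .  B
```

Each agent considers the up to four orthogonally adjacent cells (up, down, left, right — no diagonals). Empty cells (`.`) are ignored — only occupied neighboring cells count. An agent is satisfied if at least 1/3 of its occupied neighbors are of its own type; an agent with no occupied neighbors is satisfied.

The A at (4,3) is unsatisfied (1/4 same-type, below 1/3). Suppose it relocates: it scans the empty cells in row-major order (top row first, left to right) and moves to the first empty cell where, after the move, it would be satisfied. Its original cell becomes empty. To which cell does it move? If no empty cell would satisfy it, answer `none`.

(2,3)

Vacating (4,3). Empty cells in order:
  (2,3): 2/4 same-type → satisfied — stop here.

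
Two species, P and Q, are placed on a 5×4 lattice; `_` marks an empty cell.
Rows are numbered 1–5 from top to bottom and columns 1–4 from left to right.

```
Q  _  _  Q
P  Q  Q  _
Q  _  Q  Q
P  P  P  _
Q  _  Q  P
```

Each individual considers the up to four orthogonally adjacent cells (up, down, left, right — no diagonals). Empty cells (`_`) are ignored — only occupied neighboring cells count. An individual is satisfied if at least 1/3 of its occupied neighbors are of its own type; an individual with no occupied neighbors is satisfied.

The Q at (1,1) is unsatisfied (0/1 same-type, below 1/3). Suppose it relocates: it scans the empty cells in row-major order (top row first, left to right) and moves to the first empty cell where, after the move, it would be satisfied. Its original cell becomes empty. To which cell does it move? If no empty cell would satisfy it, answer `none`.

Vacating (1,1). Empty cells in order:
  (1,2): 1/1 same-type → satisfied — stop here.

(1,2)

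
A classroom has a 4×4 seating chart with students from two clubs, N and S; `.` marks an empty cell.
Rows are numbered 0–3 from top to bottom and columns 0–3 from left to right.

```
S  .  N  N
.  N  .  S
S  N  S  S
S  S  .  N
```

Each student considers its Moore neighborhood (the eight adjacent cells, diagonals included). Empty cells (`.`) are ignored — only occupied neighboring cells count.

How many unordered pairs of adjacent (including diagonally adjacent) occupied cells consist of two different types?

Scan each occupied cell's neighbors to the right and below (and the two forward diagonals) so each pair is counted once.
Row 0: S(0,0)–N(1,1)≠ N(0,2)–N(0,3)= N(0,2)–S(1,3)≠ N(0,2)–N(1,1)= N(0,3)–S(1,3)≠  → 3/5 unlike.
Row 1: N(1,1)–N(2,1)= N(1,1)–S(2,2)≠ N(1,1)–S(2,0)≠ S(1,3)–S(2,3)= S(1,3)–S(2,2)=  → 2/5 unlike.
Row 2: S(2,0)–N(2,1)≠ S(2,0)–S(3,0)= S(2,0)–S(3,1)= N(2,1)–S(2,2)≠ N(2,1)–S(3,1)≠ N(2,1)–S(3,0)≠ S(2,2)–S(2,3)= S(2,2)–N(3,3)≠ S(2,2)–S(3,1)= S(2,3)–N(3,3)≠  → 6/10 unlike.
Row 3: S(3,0)–S(3,1)=  → 0/1 unlike.
Total adjacent occupied pairs: 21; unlike-type pairs: 11.

11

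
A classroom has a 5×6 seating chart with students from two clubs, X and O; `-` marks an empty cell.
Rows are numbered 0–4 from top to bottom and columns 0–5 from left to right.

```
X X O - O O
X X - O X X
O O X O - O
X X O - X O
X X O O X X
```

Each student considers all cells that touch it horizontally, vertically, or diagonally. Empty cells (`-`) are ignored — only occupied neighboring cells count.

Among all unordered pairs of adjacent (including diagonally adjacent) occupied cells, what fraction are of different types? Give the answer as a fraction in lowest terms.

33/62

Scan each occupied cell's neighbors to the right and below (and the two forward diagonals) so each pair is counted once.
Row 0: X(0,0)–X(0,1)= X(0,0)–X(1,0)= X(0,0)–X(1,1)= X(0,1)–O(0,2)≠ X(0,1)–X(1,1)= X(0,1)–X(1,0)= O(0,2)–O(1,3)= O(0,2)–X(1,1)≠ O(0,4)–O(0,5)= O(0,4)–X(1,4)≠ O(0,4)–X(1,5)≠ O(0,4)–O(1,3)= O(0,5)–X(1,5)≠ O(0,5)–X(1,4)≠  → 6/14 unlike.
Row 1: X(1,0)–X(1,1)= X(1,0)–O(2,0)≠ X(1,0)–O(2,1)≠ X(1,1)–O(2,1)≠ X(1,1)–X(2,2)= X(1,1)–O(2,0)≠ O(1,3)–X(1,4)≠ O(1,3)–O(2,3)= O(1,3)–X(2,2)≠ X(1,4)–X(1,5)= X(1,4)–O(2,5)≠ X(1,4)–O(2,3)≠ X(1,5)–O(2,5)≠  → 9/13 unlike.
Row 2: O(2,0)–O(2,1)= O(2,0)–X(3,0)≠ O(2,0)–X(3,1)≠ O(2,1)–X(2,2)≠ O(2,1)–X(3,1)≠ O(2,1)–O(3,2)= O(2,1)–X(3,0)≠ X(2,2)–O(2,3)≠ X(2,2)–O(3,2)≠ X(2,2)–X(3,1)= O(2,3)–X(3,4)≠ O(2,3)–O(3,2)= O(2,5)–O(3,5)= O(2,5)–X(3,4)≠  → 9/14 unlike.
Row 3: X(3,0)–X(3,1)= X(3,0)–X(4,0)= X(3,0)–X(4,1)= X(3,1)–O(3,2)≠ X(3,1)–X(4,1)= X(3,1)–O(4,2)≠ X(3,1)–X(4,0)= O(3,2)–O(4,2)= O(3,2)–O(4,3)= O(3,2)–X(4,1)≠ X(3,4)–O(3,5)≠ X(3,4)–X(4,4)= X(3,4)–X(4,5)= X(3,4)–O(4,3)≠ O(3,5)–X(4,5)≠ O(3,5)–X(4,4)≠  → 7/16 unlike.
Row 4: X(4,0)–X(4,1)= X(4,1)–O(4,2)≠ O(4,2)–O(4,3)= O(4,3)–X(4,4)≠ X(4,4)–X(4,5)=  → 2/5 unlike.
Total adjacent occupied pairs: 62; unlike-type pairs: 33.
33/62 is already in lowest terms.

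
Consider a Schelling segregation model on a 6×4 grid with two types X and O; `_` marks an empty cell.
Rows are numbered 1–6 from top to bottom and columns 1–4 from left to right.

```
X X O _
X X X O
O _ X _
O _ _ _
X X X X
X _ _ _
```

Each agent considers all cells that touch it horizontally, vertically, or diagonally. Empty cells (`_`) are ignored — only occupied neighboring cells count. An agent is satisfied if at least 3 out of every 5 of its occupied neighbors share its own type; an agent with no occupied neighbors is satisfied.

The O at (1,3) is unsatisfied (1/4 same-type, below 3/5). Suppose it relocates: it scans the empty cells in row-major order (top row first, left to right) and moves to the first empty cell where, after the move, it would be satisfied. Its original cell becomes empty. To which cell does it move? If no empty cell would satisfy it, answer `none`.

Vacating (1,3). Empty cells in order:
  (1,4): 1/2 same-type → still unsatisfied.
  (3,2): 2/6 same-type → still unsatisfied.
  (3,4): 1/3 same-type → still unsatisfied.
  (4,2): 2/6 same-type → still unsatisfied.
  (4,3): 0/4 same-type → still unsatisfied.
  (4,4): 0/3 same-type → still unsatisfied.
  (6,2): 0/4 same-type → still unsatisfied.
  (6,3): 0/3 same-type → still unsatisfied.
  (6,4): 0/2 same-type → still unsatisfied.

none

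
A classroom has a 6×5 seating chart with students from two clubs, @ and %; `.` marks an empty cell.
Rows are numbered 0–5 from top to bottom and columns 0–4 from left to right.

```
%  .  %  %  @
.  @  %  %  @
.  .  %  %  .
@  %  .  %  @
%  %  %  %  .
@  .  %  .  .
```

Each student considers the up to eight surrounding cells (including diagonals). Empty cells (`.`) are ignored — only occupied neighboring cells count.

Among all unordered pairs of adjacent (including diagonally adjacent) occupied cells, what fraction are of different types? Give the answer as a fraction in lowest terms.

Scan each occupied cell's neighbors to the right and below (and the two forward diagonals) so each pair is counted once.
From row 0: 5 unlike of 11 pairs (running 5/11).
From row 1: 4 unlike of 9 pairs (running 9/20).
From row 2: 1 unlike of 5 pairs (running 10/25).
From row 3: 5 unlike of 10 pairs (running 15/35).
From row 4: 2 unlike of 8 pairs (running 17/43).
Total adjacent occupied pairs: 43; unlike-type pairs: 17.
17/43 is already in lowest terms.

17/43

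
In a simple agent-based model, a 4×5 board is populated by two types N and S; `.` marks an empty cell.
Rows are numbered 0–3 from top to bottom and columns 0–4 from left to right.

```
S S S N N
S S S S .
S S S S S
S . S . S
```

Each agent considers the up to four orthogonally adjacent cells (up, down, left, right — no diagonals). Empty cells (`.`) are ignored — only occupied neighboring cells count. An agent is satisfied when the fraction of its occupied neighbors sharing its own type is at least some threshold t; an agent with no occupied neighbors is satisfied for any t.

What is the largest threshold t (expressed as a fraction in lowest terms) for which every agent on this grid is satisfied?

1/3

(0,0)S 2/2
(0,1)S 3/3
(0,2)S 2/3
(0,3)N 1/3
(0,4)N 1/1
(1,0)S 3/3
(1,1)S 4/4
(1,2)S 4/4
(1,3)S 2/3
(2,0)S 3/3
(2,1)S 3/3
(2,2)S 4/4
(2,3)S 3/3
(2,4)S 2/2
(3,0)S 1/1
(3,2)S 1/1
(3,4)S 1/1
The smallest same-type fraction is 1/3 at (0,3), which reduces to 1/3. Any threshold above that leaves this agent unsatisfied.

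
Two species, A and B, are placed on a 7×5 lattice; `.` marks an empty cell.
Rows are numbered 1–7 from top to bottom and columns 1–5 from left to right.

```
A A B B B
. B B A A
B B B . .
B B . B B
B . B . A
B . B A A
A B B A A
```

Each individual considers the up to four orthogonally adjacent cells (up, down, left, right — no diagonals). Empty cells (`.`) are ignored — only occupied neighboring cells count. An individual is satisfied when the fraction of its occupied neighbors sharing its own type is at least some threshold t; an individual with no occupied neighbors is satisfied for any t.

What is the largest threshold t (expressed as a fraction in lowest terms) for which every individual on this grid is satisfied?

(1,1)A 1/1
(1,2)A 1/3
(1,3)B 2/3
(1,4)B 2/3
(1,5)B 1/2
(2,2)B 2/3
(2,3)B 3/4
(2,4)A 1/3
(2,5)A 1/2
(3,1)B 2/2
(3,2)B 4/4
(3,3)B 2/2
(4,1)B 3/3
(4,2)B 2/2
(4,4)B 1/1
(4,5)B 1/2
(5,1)B 2/2
(5,3)B 1/1
(5,5)A 1/2
(6,1)B 1/2
(6,3)B 2/3
(6,4)A 2/3
(6,5)A 3/3
(7,1)A 0/2
(7,2)B 1/2
(7,3)B 2/3
(7,4)A 2/3
(7,5)A 2/2
The smallest same-type fraction is 0/2 at (7,1), which reduces to 0/1. Any threshold above that leaves this individual unsatisfied.

0/1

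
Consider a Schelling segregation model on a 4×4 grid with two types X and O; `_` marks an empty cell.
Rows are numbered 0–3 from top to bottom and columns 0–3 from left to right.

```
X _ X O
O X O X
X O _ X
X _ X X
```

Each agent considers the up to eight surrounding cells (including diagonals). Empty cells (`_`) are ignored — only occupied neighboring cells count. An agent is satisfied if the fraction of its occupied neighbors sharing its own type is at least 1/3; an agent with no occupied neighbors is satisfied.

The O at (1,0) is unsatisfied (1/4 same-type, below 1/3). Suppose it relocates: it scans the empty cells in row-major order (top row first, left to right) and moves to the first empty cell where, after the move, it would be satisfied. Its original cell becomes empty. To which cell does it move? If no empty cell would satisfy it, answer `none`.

none

Vacating (1,0). Empty cells in order:
  (0,1): 1/4 same-type → still unsatisfied.
  (2,2): 2/7 same-type → still unsatisfied.
  (3,1): 1/4 same-type → still unsatisfied.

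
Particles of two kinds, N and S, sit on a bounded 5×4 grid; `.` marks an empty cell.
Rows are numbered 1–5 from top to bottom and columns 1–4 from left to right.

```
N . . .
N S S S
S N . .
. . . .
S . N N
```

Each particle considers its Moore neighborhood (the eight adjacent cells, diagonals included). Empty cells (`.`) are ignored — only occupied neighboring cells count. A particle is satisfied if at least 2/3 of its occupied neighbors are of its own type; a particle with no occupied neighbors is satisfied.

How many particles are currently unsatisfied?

(1,1)N 1/2 ✗
(2,1)N 2/4 ✗
(2,2)S 2/5 ✗
(2,3)S 2/3 ✓
(2,4)S 1/1 ✓
(3,1)S 1/3 ✗
(3,2)N 1/4 ✗
(5,1)S 0/0 ✓
(5,3)N 1/1 ✓
(5,4)N 1/1 ✓
Unsatisfied: (1,1), (2,1), (2,2), (3,1), (3,2) — 5 in total.

5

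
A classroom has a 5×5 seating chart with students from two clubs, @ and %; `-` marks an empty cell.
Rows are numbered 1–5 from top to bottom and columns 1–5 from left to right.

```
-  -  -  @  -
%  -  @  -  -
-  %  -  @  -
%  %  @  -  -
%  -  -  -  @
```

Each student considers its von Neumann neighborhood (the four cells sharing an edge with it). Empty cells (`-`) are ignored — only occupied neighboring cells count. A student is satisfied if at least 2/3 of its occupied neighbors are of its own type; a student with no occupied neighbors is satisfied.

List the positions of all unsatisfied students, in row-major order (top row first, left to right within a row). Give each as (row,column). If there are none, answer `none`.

Row 1: (1,4)@ 0/0 ✓
Row 2: (2,1)% 0/0 ✓ · (2,3)@ 0/0 ✓
Row 3: (3,2)% 1/1 ✓ · (3,4)@ 0/0 ✓
Row 4: (4,1)% 2/2 ✓ · (4,2)% 2/3 ✓ · (4,3)@ 0/1 ✗
Row 5: (5,1)% 1/1 ✓ · (5,5)@ 0/0 ✓

(4,3)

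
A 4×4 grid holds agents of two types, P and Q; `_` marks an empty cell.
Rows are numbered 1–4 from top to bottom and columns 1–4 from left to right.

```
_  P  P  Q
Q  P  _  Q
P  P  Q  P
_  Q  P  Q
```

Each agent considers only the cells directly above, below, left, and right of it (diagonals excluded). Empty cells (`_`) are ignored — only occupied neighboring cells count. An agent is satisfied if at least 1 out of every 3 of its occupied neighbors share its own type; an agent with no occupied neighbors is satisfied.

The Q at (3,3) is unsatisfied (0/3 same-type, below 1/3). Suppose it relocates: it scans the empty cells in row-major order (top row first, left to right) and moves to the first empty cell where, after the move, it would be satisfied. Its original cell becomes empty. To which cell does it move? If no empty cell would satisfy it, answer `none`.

(1,1)

Vacating (3,3). Empty cells in order:
  (1,1): 1/2 same-type → satisfied — stop here.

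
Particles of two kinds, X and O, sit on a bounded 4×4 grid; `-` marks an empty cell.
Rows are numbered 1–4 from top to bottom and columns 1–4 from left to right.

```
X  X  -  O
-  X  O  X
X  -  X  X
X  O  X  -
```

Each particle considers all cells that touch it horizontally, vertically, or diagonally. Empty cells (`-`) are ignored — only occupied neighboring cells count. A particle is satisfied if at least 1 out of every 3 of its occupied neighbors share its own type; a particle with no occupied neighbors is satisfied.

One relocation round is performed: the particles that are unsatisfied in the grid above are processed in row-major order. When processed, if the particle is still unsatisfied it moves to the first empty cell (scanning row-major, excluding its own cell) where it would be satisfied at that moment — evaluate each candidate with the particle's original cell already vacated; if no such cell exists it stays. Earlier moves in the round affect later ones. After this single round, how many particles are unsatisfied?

1

Initially unsatisfied (in order): (2,3), (4,2).
  (2,3): no empty cell satisfies it; stays.
  (4,2) → (1,3).
Resulting grid:
X X O O
- X O X
X - X X
X - X -
Unsatisfied now: (2,3).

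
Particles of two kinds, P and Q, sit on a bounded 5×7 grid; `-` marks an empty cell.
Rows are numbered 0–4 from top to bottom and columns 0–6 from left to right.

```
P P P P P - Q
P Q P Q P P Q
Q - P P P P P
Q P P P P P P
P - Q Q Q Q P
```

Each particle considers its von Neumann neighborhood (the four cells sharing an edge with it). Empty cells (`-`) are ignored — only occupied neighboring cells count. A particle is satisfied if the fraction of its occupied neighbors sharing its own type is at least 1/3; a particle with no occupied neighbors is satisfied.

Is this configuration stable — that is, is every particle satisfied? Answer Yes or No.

No

(0,0)P 2/2 ✓
(0,1)P 2/3 ✓
(0,2)P 3/3 ✓
(0,3)P 2/3 ✓
(0,4)P 2/2 ✓
(0,6)Q 1/1 ✓
(1,0)P 1/3 ✓
(1,1)Q 0/3 ✗
(1,2)P 2/4 ✓
(1,3)Q 0/4 ✗
(1,4)P 3/4 ✓
(1,5)P 2/3 ✓
(1,6)Q 1/3 ✓
(2,0)Q 1/2 ✓
(2,2)P 3/3 ✓
(2,3)P 3/4 ✓
(2,4)P 4/4 ✓
(2,5)P 4/4 ✓
(2,6)P 2/3 ✓
(3,0)Q 1/3 ✓
(3,1)P 1/2 ✓
(3,2)P 3/4 ✓
(3,3)P 3/4 ✓
(3,4)P 3/4 ✓
(3,5)P 3/4 ✓
(3,6)P 3/3 ✓
(4,0)P 0/1 ✗
(4,2)Q 1/2 ✓
(4,3)Q 2/3 ✓
(4,4)Q 2/3 ✓
(4,5)Q 1/3 ✓
(4,6)P 1/2 ✓
For instance (1,1) has only 0/3 same-type neighbors, below 1/3.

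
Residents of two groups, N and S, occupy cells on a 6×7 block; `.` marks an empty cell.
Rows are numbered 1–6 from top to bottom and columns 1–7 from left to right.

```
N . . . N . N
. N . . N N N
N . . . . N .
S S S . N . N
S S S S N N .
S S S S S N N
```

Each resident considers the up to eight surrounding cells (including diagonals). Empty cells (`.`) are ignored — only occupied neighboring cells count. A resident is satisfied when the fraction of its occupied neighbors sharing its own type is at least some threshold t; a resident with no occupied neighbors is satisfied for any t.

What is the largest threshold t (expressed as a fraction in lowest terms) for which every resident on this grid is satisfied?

1/3

Row 1: (1,1)N 1/1 · (1,5)N 2/2 · (1,7)N 2/2
Row 2: (2,2)N 2/2 · (2,5)N 3/3 · (2,6)N 5/5 · (2,7)N 3/3
Row 3: (3,1)N 1/3 · (3,6)N 5/5
Row 4: (4,1)S 3/4 · (4,2)S 5/6 · (4,3)S 4/4 · (4,5)N 3/4 · (4,7)N 2/2
Row 5: (5,1)S 5/5 · (5,2)S 8/8 · (5,3)S 7/7 · (5,4)S 5/7 · (5,5)N 3/6 · (5,6)N 5/6
Row 6: (6,1)S 3/3 · (6,2)S 5/5 · (6,3)S 5/5 · (6,4)S 4/5 · (6,5)S 2/5 · (6,6)N 3/4 · (6,7)N 2/2
The smallest same-type fraction is 1/3 at (3,1), which reduces to 1/3. Any threshold above that leaves this resident unsatisfied.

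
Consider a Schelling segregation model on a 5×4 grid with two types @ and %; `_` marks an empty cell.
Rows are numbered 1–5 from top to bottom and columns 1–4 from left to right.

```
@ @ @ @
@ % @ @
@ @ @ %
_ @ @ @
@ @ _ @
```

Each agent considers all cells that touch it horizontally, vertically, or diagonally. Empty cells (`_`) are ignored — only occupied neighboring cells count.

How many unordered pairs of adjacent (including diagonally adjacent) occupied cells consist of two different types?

13

Scan each occupied cell's neighbors to the right and below (and the two forward diagonals) so each pair is counted once.
Row 1: @(1,1)–@(1,2)= @(1,1)–@(2,1)= @(1,1)–%(2,2)≠ @(1,2)–@(1,3)= @(1,2)–%(2,2)≠ @(1,2)–@(2,3)= @(1,2)–@(2,1)= @(1,3)–@(1,4)= @(1,3)–@(2,3)= @(1,3)–@(2,4)= @(1,3)–%(2,2)≠ @(1,4)–@(2,4)= @(1,4)–@(2,3)=  → 3/13 unlike.
Row 2: @(2,1)–%(2,2)≠ @(2,1)–@(3,1)= @(2,1)–@(3,2)= %(2,2)–@(2,3)≠ %(2,2)–@(3,2)≠ %(2,2)–@(3,3)≠ %(2,2)–@(3,1)≠ @(2,3)–@(2,4)= @(2,3)–@(3,3)= @(2,3)–%(3,4)≠ @(2,3)–@(3,2)= @(2,4)–%(3,4)≠ @(2,4)–@(3,3)=  → 7/13 unlike.
Row 3: @(3,1)–@(3,2)= @(3,1)–@(4,2)= @(3,2)–@(3,3)= @(3,2)–@(4,2)= @(3,2)–@(4,3)= @(3,3)–%(3,4)≠ @(3,3)–@(4,3)= @(3,3)–@(4,4)= @(3,3)–@(4,2)= %(3,4)–@(4,4)≠ %(3,4)–@(4,3)≠  → 3/11 unlike.
Row 4: @(4,2)–@(4,3)= @(4,2)–@(5,2)= @(4,2)–@(5,1)= @(4,3)–@(4,4)= @(4,3)–@(5,4)= @(4,3)–@(5,2)= @(4,4)–@(5,4)=  → 0/7 unlike.
Row 5: @(5,1)–@(5,2)=  → 0/1 unlike.
Total adjacent occupied pairs: 45; unlike-type pairs: 13.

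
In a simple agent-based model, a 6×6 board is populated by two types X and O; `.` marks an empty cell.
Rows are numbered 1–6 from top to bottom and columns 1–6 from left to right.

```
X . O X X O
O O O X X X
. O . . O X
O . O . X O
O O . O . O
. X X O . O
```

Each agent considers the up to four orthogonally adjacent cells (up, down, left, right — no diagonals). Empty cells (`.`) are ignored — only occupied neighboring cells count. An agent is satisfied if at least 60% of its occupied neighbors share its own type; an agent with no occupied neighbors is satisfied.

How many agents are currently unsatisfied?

12

(1,1)X 0/1 unhappy
(1,3)O 1/2 unhappy
(1,4)X 2/3 ok
(1,5)X 2/3 ok
(1,6)O 0/2 unhappy
(2,1)O 1/2 unhappy
(2,2)O 3/3 ok
(2,3)O 2/3 ok
(2,4)X 2/3 ok
(2,5)X 3/4 ok
(2,6)X 2/3 ok
(3,2)O 1/1 ok
(3,5)O 0/3 unhappy
(3,6)X 1/3 unhappy
(4,1)O 1/1 ok
(4,3)O 0/0 ok
(4,5)X 0/2 unhappy
(4,6)O 1/3 unhappy
(5,1)O 2/2 ok
(5,2)O 1/2 unhappy
(5,4)O 1/1 ok
(5,6)O 2/2 ok
(6,2)X 1/2 unhappy
(6,3)X 1/2 unhappy
(6,4)O 1/2 unhappy
(6,6)O 1/1 ok
Unsatisfied: (1,1), (1,3), (1,6), (2,1), (3,5), (3,6), (4,5), (4,6), (5,2), (6,2), (6,3), (6,4) — 12 in total.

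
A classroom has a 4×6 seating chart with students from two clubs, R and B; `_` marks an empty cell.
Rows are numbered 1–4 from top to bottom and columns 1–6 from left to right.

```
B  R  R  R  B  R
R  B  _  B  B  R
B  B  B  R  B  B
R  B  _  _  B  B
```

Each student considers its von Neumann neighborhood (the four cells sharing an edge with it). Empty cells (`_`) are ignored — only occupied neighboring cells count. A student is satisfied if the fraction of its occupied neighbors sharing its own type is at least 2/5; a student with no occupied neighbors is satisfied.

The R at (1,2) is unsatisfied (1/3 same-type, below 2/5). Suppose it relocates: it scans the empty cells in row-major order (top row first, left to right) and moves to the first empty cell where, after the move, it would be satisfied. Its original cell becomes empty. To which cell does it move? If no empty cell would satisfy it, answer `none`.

Vacating (1,2). Empty cells in order:
  (2,3): 1/4 same-type → still unsatisfied.
  (4,3): 0/2 same-type → still unsatisfied.
  (4,4): 1/2 same-type → satisfied — stop here.

(4,4)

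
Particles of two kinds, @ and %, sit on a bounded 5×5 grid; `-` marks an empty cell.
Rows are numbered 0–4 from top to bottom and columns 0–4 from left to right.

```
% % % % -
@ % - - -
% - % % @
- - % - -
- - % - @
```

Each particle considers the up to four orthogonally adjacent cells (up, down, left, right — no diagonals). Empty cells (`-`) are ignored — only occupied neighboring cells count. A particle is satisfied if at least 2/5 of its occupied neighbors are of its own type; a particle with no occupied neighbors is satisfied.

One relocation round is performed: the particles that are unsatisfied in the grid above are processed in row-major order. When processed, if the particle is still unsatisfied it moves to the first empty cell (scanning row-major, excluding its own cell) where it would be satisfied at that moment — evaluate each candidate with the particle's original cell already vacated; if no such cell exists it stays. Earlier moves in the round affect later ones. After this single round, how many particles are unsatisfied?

0

Initially unsatisfied (in order): (1,0), (2,0), (2,4).
  (1,0) → (1,4).
  (2,0): now satisfied by earlier moves; stays.
  (2,4): now satisfied by earlier moves; stays.
Resulting grid:
% % % % -
- % - - @
% - % % @
- - % - -
- - % - @
All satisfied now.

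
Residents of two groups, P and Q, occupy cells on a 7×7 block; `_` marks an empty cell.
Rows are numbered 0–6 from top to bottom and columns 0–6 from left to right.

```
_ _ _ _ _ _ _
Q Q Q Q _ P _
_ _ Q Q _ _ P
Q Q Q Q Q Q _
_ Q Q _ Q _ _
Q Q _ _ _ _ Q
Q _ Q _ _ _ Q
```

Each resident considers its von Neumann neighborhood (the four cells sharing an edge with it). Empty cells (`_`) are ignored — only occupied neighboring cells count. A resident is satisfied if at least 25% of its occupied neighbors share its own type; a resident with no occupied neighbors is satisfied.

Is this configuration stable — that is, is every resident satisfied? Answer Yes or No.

Row 1: (1,0)Q 1/1 ✓ · (1,1)Q 2/2 ✓ · (1,2)Q 3/3 ✓ · (1,3)Q 2/2 ✓ · (1,5)P 0/0 ✓
Row 2: (2,2)Q 3/3 ✓ · (2,3)Q 3/3 ✓ · (2,6)P 0/0 ✓
Row 3: (3,0)Q 1/1 ✓ · (3,1)Q 3/3 ✓ · (3,2)Q 4/4 ✓ · (3,3)Q 3/3 ✓ · (3,4)Q 3/3 ✓ · (3,5)Q 1/1 ✓
Row 4: (4,1)Q 3/3 ✓ · (4,2)Q 2/2 ✓ · (4,4)Q 1/1 ✓
Row 5: (5,0)Q 2/2 ✓ · (5,1)Q 2/2 ✓ · (5,6)Q 1/1 ✓
Row 6: (6,0)Q 1/1 ✓ · (6,2)Q 0/0 ✓ · (6,6)Q 1/1 ✓
All meet the threshold, so the configuration is stable.

Yes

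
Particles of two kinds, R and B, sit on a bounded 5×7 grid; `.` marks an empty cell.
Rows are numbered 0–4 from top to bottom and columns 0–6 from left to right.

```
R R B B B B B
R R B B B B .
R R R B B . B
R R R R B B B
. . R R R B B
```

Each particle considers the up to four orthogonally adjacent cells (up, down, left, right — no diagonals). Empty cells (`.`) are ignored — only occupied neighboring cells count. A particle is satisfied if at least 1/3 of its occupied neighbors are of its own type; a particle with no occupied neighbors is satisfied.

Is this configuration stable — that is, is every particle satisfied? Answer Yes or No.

(0,0)R 2/2 ✓
(0,1)R 2/3 ✓
(0,2)B 2/3 ✓
(0,3)B 3/3 ✓
(0,4)B 3/3 ✓
(0,5)B 3/3 ✓
(0,6)B 1/1 ✓
(1,0)R 3/3 ✓
(1,1)R 3/4 ✓
(1,2)B 2/4 ✓
(1,3)B 4/4 ✓
(1,4)B 4/4 ✓
(1,5)B 2/2 ✓
(2,0)R 3/3 ✓
(2,1)R 4/4 ✓
(2,2)R 2/4 ✓
(2,3)B 2/4 ✓
(2,4)B 3/3 ✓
(2,6)B 1/1 ✓
(3,0)R 2/2 ✓
(3,1)R 3/3 ✓
(3,2)R 4/4 ✓
(3,3)R 2/4 ✓
(3,4)B 2/4 ✓
(3,5)B 3/3 ✓
(3,6)B 3/3 ✓
(4,2)R 2/2 ✓
(4,3)R 3/3 ✓
(4,4)R 1/3 ✓
(4,5)B 2/3 ✓
(4,6)B 2/2 ✓
All meet the threshold, so the configuration is stable.

Yes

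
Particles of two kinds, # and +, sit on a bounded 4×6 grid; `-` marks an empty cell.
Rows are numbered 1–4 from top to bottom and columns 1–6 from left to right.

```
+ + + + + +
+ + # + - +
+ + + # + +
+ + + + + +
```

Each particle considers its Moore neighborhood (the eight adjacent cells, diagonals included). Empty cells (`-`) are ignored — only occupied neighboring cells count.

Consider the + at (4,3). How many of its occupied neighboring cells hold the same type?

Occupied neighbors of (4,3): (3,2)=+, (3,3)=+, (3,4)=#, (4,2)=+, (4,4)=+.
Same type (+): 4 of 5.

4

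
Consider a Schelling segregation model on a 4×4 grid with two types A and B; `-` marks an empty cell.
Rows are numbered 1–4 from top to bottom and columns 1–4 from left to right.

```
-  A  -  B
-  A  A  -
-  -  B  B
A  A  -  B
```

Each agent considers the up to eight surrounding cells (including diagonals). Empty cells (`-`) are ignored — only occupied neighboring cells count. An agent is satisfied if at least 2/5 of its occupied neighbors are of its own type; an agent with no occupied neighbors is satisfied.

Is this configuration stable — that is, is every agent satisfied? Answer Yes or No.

No

Row 1: (1,2)A 2/2 ok · (1,4)B 0/1 unhappy
Row 2: (2,2)A 2/3 ok · (2,3)A 2/5 ok
Row 3: (3,3)B 2/5 ok · (3,4)B 2/3 ok
Row 4: (4,1)A 1/1 ok · (4,2)A 1/2 ok · (4,4)B 2/2 ok
For instance (1,4) has only 0/1 same-type neighbors, below 2/5.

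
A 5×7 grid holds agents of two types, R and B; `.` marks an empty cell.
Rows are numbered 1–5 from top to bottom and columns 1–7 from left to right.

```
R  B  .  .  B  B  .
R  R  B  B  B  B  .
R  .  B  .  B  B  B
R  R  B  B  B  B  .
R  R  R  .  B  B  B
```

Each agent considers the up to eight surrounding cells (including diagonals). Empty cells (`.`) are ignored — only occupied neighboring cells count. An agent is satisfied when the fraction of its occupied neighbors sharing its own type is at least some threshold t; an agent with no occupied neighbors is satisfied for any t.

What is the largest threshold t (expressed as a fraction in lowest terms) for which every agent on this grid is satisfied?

(1,1)R 2/3
(1,2)B 1/4
(1,5)B 4/4
(1,6)B 3/3
(2,1)R 3/4
(2,2)R 3/6
(2,3)B 3/4
(2,4)B 5/5
(2,5)B 6/6
(2,6)B 6/6
(3,1)R 4/4
(3,3)B 4/6
(3,5)B 7/7
(3,6)B 6/6
(3,7)B 3/3
(4,1)R 4/4
(4,2)R 5/7
(4,3)B 2/5
(4,4)B 5/6
(4,5)B 6/6
(4,6)B 7/7
(5,1)R 3/3
(5,2)R 4/5
(5,3)R 2/4
(5,5)B 4/4
(5,6)B 4/4
(5,7)B 2/2
The smallest same-type fraction is 1/4 at (1,2), which reduces to 1/4. Any threshold above that leaves this agent unsatisfied.

1/4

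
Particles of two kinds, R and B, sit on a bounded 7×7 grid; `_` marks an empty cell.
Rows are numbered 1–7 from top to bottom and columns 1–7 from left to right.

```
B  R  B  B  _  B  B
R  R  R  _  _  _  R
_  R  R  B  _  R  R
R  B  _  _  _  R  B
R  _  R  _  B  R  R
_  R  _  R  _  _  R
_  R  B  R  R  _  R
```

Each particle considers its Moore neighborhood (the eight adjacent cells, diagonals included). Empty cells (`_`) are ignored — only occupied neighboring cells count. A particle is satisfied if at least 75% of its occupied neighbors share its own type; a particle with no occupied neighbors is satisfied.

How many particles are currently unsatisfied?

23

Row 1: (1,1)B 0/3 ✗ · (1,2)R 3/5 ✗ · (1,3)B 1/4 ✗ · (1,4)B 1/2 ✗ · (1,6)B 1/2 ✗ · (1,7)B 1/2 ✗
Row 2: (2,1)R 3/4 ✓ · (2,2)R 5/7 ✗ · (2,3)R 4/7 ✗ · (2,7)R 2/4 ✗
Row 3: (3,2)R 5/6 ✓ · (3,3)R 3/5 ✗ · (3,4)B 0/2 ✗ · (3,6)R 3/4 ✓ · (3,7)R 3/4 ✓
Row 4: (4,1)R 2/3 ✗ · (4,2)B 0/5 ✗ · (4,6)R 4/6 ✗ · (4,7)B 0/5 ✗
Row 5: (5,1)R 2/3 ✗ · (5,3)R 2/3 ✗ · (5,5)B 0/3 ✗ · (5,6)R 3/5 ✗ · (5,7)R 3/4 ✓
Row 6: (6,2)R 3/4 ✓ · (6,4)R 3/5 ✗ · (6,7)R 3/3 ✓
Row 7: (7,2)R 1/2 ✗ · (7,3)B 0/4 ✗ · (7,4)R 2/3 ✗ · (7,5)R 2/2 ✓ · (7,7)R 1/1 ✓
Unsatisfied: (1,1), (1,2), (1,3), (1,4), (1,6), (1,7), (2,2), (2,3), (2,7), (3,3), (3,4), (4,1), (4,2), (4,6), (4,7), (5,1), (5,3), (5,5), (5,6), (6,4), (7,2), (7,3), (7,4) — 23 in total.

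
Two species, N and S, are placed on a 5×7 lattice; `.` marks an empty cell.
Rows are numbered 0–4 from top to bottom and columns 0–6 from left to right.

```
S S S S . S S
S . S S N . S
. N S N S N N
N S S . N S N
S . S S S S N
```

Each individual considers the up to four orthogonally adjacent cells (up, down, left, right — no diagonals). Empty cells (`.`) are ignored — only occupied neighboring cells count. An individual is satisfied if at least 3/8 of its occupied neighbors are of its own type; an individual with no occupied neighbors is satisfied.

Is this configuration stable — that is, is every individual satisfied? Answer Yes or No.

Row 0: (0,0)S 2/2 ✓ · (0,1)S 2/2 ✓ · (0,2)S 3/3 ✓ · (0,3)S 2/2 ✓ · (0,5)S 1/1 ✓ · (0,6)S 2/2 ✓
Row 1: (1,0)S 1/1 ✓ · (1,2)S 3/3 ✓ · (1,3)S 2/4 ✓ · (1,4)N 0/2 ✗ · (1,6)S 1/2 ✓
Row 2: (2,1)N 0/2 ✗ · (2,2)S 2/4 ✓ · (2,3)N 0/3 ✗ · (2,4)S 0/4 ✗ · (2,5)N 1/3 ✗ · (2,6)N 2/3 ✓
Row 3: (3,0)N 0/2 ✗ · (3,1)S 1/3 ✗ · (3,2)S 3/3 ✓ · (3,4)N 0/3 ✗ · (3,5)S 1/4 ✗ · (3,6)N 2/3 ✓
Row 4: (4,0)S 0/1 ✗ · (4,2)S 2/2 ✓ · (4,3)S 2/2 ✓ · (4,4)S 2/3 ✓ · (4,5)S 2/3 ✓ · (4,6)N 1/2 ✓
For instance (1,4) has only 0/2 same-type neighbors, below 3/8.

No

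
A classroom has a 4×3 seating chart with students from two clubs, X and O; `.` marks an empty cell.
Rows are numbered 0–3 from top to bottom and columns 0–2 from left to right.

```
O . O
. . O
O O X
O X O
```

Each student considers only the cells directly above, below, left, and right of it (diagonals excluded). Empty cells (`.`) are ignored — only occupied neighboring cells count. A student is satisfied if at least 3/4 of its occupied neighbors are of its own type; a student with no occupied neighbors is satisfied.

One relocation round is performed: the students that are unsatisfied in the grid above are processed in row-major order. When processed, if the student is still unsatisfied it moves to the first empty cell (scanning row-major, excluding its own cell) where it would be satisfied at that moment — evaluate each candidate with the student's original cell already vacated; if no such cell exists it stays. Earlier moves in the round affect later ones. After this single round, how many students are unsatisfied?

Initially unsatisfied (in order): (1,2), (2,1), (2,2), (3,0), (3,1), (3,2).
  (1,2) → (0,1).
  (2,1) → (1,0).
  (2,2): no empty cell satisfies it; stays.
  (3,0) → (1,1).
  (3,1): no empty cell satisfies it; stays.
  (3,2): no empty cell satisfies it; stays.
Resulting grid:
O O O
O O .
O . X
. X O
Unsatisfied now: (2,2), (3,1), (3,2).

3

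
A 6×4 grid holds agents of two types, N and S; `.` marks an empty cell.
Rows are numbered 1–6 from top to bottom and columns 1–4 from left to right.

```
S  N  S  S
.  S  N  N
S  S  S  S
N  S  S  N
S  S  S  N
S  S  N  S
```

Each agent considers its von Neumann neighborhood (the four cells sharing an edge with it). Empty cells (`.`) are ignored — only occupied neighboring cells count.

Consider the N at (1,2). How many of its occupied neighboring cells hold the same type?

0

Occupied neighbors of (1,2): (2,2)=S, (1,1)=S, (1,3)=S.
Same type (N): 0 of 3.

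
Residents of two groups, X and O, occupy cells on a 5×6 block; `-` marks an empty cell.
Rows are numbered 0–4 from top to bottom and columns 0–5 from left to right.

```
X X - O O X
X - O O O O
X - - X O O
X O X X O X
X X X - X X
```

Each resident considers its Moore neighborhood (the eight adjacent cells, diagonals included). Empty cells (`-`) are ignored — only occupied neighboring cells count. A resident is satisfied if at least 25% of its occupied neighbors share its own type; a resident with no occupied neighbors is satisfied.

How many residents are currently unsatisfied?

(0,0)X 2/2 satisfied
(0,1)X 2/3 satisfied
(0,3)O 4/4 satisfied
(0,4)O 4/5 satisfied
(0,5)X 0/3 not
(1,0)X 3/3 satisfied
(1,2)O 2/4 satisfied
(1,3)O 5/6 satisfied
(1,4)O 6/8 satisfied
(1,5)O 4/5 satisfied
(2,0)X 2/3 satisfied
(2,3)X 2/7 satisfied
(2,4)O 5/8 satisfied
(2,5)O 4/5 satisfied
(3,0)X 3/4 satisfied
(3,1)O 0/6 not
(3,2)X 4/5 satisfied
(3,3)X 4/6 satisfied
(3,4)O 2/7 satisfied
(3,5)X 2/5 satisfied
(4,0)X 2/3 satisfied
(4,1)X 4/5 satisfied
(4,2)X 3/4 satisfied
(4,4)X 3/4 satisfied
(4,5)X 2/3 satisfied
Unsatisfied: (0,5), (3,1) — 2 in total.

2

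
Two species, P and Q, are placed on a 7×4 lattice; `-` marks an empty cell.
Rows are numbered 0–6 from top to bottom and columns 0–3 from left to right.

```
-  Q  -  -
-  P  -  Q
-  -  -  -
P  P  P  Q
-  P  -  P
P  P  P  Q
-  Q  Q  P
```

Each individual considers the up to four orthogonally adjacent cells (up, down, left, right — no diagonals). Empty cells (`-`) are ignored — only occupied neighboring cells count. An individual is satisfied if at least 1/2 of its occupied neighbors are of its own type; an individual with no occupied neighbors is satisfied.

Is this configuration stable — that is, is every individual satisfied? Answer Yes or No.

No

(0,1)Q 0/1 unhappy
(1,1)P 0/1 unhappy
(1,3)Q 0/0 ok
(3,0)P 1/1 ok
(3,1)P 3/3 ok
(3,2)P 1/2 ok
(3,3)Q 0/2 unhappy
(4,1)P 2/2 ok
(4,3)P 0/2 unhappy
(5,0)P 1/1 ok
(5,1)P 3/4 ok
(5,2)P 1/3 unhappy
(5,3)Q 0/3 unhappy
(6,1)Q 1/2 ok
(6,2)Q 1/3 unhappy
(6,3)P 0/2 unhappy
For instance (0,1) has only 0/1 same-type neighbors, below 1/2.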